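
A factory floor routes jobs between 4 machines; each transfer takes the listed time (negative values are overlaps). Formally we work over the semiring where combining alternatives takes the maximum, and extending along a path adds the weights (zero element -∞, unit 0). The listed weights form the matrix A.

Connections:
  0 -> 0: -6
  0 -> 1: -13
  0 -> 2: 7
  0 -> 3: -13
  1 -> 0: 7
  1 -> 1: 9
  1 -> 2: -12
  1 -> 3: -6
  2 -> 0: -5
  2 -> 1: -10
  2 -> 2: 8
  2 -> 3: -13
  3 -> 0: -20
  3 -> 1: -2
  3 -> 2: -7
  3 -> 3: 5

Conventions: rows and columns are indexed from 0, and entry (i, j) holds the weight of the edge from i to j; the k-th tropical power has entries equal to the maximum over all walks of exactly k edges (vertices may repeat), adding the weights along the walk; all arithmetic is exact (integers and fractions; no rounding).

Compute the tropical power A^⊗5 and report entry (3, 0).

A^⊗2:
  [2, -3, 15, -6]
  [16, 18, 14, 3]
  [3, -1, 16, -5]
  [5, 7, 1, 10]
A^⊗3:
  [10, 6, 23, 2]
  [25, 27, 23, 12]
  [11, 8, 24, 3]
  [14, 16, 12, 15]
A^⊗4:
  [18, 15, 31, 10]
  [34, 36, 32, 21]
  [19, 17, 32, 11]
  [23, 25, 21, 20]
A^⊗5:
  [26, 24, 39, 18]
  [43, 45, 41, 30]
  [27, 26, 40, 19]
  [32, 34, 30, 25]
Key observation: the optimum is the walk 3->1->1->1->1->0, with weight (-2) + 9 + 9 + 9 + 7 = 32.
Optimal value attained by: walk 3->1->1->1->1->0.
Answer: (A^⊗5)[3][0] = 32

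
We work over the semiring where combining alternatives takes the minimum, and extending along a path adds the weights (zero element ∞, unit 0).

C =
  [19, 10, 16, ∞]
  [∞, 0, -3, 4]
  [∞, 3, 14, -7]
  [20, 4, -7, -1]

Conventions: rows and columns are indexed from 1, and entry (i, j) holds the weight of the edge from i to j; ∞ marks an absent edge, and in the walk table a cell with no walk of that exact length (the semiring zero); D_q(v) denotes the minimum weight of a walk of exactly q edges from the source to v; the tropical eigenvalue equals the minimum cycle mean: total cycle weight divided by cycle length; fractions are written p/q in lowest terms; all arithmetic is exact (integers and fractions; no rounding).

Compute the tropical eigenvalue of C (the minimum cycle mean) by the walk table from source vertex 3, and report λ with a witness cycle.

q=0: [∞, ∞, 0, ∞]
q=1: [∞, 3, 14, -7]
q=2: [13, -3, -14, -8]
q=3: [12, -11, -15, -21]
q=4: [-1, -17, -28, -22]
Optimal cycle mean attained by: cycle 3->4->3, total (-7) + (-7), length 2.
Answer: λ = -7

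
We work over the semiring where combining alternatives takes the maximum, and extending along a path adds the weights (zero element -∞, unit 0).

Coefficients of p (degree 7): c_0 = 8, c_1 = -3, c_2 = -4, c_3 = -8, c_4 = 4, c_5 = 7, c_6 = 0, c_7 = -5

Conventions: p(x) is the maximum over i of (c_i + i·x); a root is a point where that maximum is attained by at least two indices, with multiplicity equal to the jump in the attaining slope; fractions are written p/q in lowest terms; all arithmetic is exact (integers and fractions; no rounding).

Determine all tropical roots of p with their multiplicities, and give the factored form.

hull edge (i=0, c=8) to (i=5, c=7): slope -1/5, span 5
hull edge (i=5, c=7) to (i=7, c=-5): slope -6, span 2
Factored form: p(x) = -5 ⊗ (x ⊕ 1/5) ⊗ (x ⊕ 1/5) ⊗ (x ⊕ 1/5) ⊗ (x ⊕ 1/5) ⊗ (x ⊕ 1/5) ⊗ (x ⊕ 6) ⊗ (x ⊕ 6)
Answer: roots = 1/5 (mult 5), 6 (mult 2)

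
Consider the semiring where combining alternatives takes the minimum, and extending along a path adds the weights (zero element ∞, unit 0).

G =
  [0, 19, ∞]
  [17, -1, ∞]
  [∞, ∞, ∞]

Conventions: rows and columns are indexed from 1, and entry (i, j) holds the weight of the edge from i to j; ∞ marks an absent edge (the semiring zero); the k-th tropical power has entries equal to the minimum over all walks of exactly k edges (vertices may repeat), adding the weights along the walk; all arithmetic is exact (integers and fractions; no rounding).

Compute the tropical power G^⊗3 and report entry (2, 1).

G^⊗2:
  [0, 18, ∞]
  [16, -2, ∞]
  [∞, ∞, ∞]
G^⊗3:
  [0, 17, ∞]
  [15, -3, ∞]
  [∞, ∞, ∞]
Key observation: the optimum is the walk 2->2->2->1, with weight (-1) + (-1) + 17 = 15.
Optimal value attained by: walk 2->2->2->1.
Answer: (G^⊗3)[2][1] = 15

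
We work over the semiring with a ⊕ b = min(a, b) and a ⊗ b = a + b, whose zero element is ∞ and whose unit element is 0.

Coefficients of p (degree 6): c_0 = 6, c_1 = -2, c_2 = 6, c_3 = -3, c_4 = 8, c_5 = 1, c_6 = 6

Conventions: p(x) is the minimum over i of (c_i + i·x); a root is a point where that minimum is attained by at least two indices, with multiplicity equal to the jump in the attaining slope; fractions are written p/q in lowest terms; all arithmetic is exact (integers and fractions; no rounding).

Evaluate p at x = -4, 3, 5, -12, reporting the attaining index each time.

p(-4) = min(6+0·(-4)=6, -2+1·(-4)=-6, 6+2·(-4)=-2, -3+3·(-4)=-15, 8+4·(-4)=-8, 1+5·(-4)=-19, 6+6·(-4)=-18) = -19 (attained by i=5)
p(3) = min(6+0·3=6, -2+1·3=1, 6+2·3=12, -3+3·3=6, 8+4·3=20, 1+5·3=16, 6+6·3=24) = 1 (attained by i=1)
p(5) = min(6+0·5=6, -2+1·5=3, 6+2·5=16, -3+3·5=12, 8+4·5=28, 1+5·5=26, 6+6·5=36) = 3 (attained by i=1)
p(-12) = min(6+0·(-12)=6, -2+1·(-12)=-14, 6+2·(-12)=-18, -3+3·(-12)=-39, 8+4·(-12)=-40, 1+5·(-12)=-59, 6+6·(-12)=-66) = -66 (attained by i=6)
Answer: p(-4) = -19; p(3) = 1; p(5) = 3; p(-12) = -66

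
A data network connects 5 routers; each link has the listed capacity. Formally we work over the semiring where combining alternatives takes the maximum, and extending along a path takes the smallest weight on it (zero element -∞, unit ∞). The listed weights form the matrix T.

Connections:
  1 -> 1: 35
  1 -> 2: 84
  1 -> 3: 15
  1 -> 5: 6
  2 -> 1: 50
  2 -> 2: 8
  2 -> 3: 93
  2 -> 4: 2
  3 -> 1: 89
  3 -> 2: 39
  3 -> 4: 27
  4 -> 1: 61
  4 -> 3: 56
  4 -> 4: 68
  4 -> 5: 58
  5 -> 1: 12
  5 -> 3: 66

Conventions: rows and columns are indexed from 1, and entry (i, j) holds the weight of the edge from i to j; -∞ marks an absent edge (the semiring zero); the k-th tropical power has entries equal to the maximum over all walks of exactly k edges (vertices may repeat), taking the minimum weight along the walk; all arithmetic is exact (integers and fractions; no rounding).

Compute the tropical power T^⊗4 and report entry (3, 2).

T^⊗2:
  [50, 35, 84, 15, 6]
  [89, 50, 15, 27, 6]
  [39, 84, 39, 27, 27]
  [61, 61, 58, 68, 58]
  [66, 39, 12, 27, 6]
T^⊗3:
  [84, 50, 35, 27, 15]
  [50, 84, 50, 27, 27]
  [50, 39, 84, 27, 27]
  [61, 61, 61, 68, 58]
  [39, 66, 39, 27, 27]
T^⊗4:
  [50, 84, 50, 27, 27]
  [50, 50, 84, 27, 27]
  [84, 50, 39, 27, 27]
  [61, 61, 61, 68, 58]
  [50, 39, 66, 27, 27]
Key observation: the optimum is the walk 3->1->2->1->2, with weight 89 min 84 min 50 min 84 = 50.
Optimal value attained by: walk 3->1->2->1->2.
Answer: (T^⊗4)[3][2] = 50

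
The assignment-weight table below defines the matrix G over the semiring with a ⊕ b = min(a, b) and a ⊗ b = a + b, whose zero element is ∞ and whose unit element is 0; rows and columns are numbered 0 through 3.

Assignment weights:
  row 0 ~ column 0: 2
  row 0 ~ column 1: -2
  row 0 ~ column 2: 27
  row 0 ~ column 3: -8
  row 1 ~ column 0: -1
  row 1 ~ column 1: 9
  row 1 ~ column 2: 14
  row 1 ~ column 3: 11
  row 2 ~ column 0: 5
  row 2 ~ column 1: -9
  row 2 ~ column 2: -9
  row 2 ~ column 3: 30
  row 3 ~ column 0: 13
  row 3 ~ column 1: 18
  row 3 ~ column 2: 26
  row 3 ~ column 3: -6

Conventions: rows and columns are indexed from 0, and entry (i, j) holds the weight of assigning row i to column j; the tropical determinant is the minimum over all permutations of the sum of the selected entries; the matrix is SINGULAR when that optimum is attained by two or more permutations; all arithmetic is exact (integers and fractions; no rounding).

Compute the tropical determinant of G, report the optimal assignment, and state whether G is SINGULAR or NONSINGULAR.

σ = (0, 1, 2, 3): 2 + 9 + (-9) + (-6) = -4
σ = (0, 1, 3, 2): 2 + 9 + 30 + 26 = 67
σ = (0, 2, 1, 3): 2 + 14 + (-9) + (-6) = 1
σ = (0, 2, 3, 1): 2 + 14 + 30 + 18 = 64
σ = (0, 3, 1, 2): 2 + 11 + (-9) + 26 = 30
σ = (0, 3, 2, 1): 2 + 11 + (-9) + 18 = 22
σ = (1, 0, 2, 3): (-2) + (-1) + (-9) + (-6) = -18
σ = (1, 0, 3, 2): (-2) + (-1) + 30 + 26 = 53
σ = (1, 2, 0, 3): (-2) + 14 + 5 + (-6) = 11
σ = (1, 2, 3, 0): (-2) + 14 + 30 + 13 = 55
σ = (1, 3, 0, 2): (-2) + 11 + 5 + 26 = 40
σ = (1, 3, 2, 0): (-2) + 11 + (-9) + 13 = 13
σ = (2, 0, 1, 3): 27 + (-1) + (-9) + (-6) = 11
σ = (2, 0, 3, 1): 27 + (-1) + 30 + 18 = 74
σ = (2, 1, 0, 3): 27 + 9 + 5 + (-6) = 35
σ = (2, 1, 3, 0): 27 + 9 + 30 + 13 = 79
σ = (2, 3, 0, 1): 27 + 11 + 5 + 18 = 61
σ = (2, 3, 1, 0): 27 + 11 + (-9) + 13 = 42
σ = (3, 0, 1, 2): (-8) + (-1) + (-9) + 26 = 8
σ = (3, 0, 2, 1): (-8) + (-1) + (-9) + 18 = 0
σ = (3, 1, 0, 2): (-8) + 9 + 5 + 26 = 32
σ = (3, 1, 2, 0): (-8) + 9 + (-9) + 13 = 5
σ = (3, 2, 0, 1): (-8) + 14 + 5 + 18 = 29
σ = (3, 2, 1, 0): (-8) + 14 + (-9) + 13 = 10
Optimal value attained by: σ = (1, 0, 2, 3).
Answer: det⊕(G) = -18; verdict: NONSINGULAR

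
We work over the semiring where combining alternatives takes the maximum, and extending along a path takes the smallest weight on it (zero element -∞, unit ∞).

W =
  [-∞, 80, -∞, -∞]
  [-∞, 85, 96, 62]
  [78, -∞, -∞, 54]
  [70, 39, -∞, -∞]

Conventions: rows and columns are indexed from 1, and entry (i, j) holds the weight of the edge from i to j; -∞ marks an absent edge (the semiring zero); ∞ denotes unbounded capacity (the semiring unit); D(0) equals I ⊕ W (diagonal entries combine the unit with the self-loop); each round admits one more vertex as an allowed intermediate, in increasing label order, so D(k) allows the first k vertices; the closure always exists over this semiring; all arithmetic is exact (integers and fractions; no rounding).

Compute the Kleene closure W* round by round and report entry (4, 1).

D(0):
  [∞, 80, -∞, -∞]
  [-∞, ∞, 96, 62]
  [78, -∞, ∞, 54]
  [70, 39, -∞, ∞]
D(1):
  [∞, 80, -∞, -∞]
  [-∞, ∞, 96, 62]
  [78, 78, ∞, 54]
  [70, 70, -∞, ∞]
D(2):
  [∞, 80, 80, 62]
  [-∞, ∞, 96, 62]
  [78, 78, ∞, 62]
  [70, 70, 70, ∞]
D(3):
  [∞, 80, 80, 62]
  [78, ∞, 96, 62]
  [78, 78, ∞, 62]
  [70, 70, 70, ∞]
D(4):
  [∞, 80, 80, 62]
  [78, ∞, 96, 62]
  [78, 78, ∞, 62]
  [70, 70, 70, ∞]
Answer: W*[4][1] = 70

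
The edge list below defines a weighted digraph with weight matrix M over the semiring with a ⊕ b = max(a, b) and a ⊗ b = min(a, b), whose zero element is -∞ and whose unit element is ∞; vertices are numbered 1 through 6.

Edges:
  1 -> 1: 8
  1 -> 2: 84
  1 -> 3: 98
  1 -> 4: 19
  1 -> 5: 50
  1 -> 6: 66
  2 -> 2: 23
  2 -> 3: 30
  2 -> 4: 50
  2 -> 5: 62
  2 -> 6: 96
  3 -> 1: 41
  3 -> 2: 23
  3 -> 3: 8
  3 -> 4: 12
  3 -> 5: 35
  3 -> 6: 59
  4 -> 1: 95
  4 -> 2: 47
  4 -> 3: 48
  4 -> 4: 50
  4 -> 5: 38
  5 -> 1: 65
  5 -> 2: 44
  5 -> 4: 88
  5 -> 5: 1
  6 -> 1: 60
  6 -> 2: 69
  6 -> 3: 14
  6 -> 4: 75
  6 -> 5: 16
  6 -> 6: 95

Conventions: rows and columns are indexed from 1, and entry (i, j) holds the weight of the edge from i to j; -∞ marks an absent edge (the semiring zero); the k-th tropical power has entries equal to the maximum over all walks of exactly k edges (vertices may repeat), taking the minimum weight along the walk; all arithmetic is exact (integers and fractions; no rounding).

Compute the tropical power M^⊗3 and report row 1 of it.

M^⊗2:
  [60, 66, 30, 66, 62, 84]
  [62, 69, 48, 75, 38, 95]
  [59, 59, 41, 59, 41, 59]
  [50, 84, 95, 50, 50, 66]
  [88, 65, 65, 50, 50, 65]
  [75, 69, 60, 75, 62, 95]
M^⊗3:
  [66, 69, 60, 75, 62, 84]
  [75, 69, 62, 75, 62, 95]
  [59, 59, 59, 59, 59, 59]
  [60, 66, 50, 66, 62, 84]
  [60, 84, 88, 65, 62, 66]
  [75, 75, 75, 75, 62, 95]
Answer: row 1 of M^⊗3 = [66, 69, 60, 75, 62, 84]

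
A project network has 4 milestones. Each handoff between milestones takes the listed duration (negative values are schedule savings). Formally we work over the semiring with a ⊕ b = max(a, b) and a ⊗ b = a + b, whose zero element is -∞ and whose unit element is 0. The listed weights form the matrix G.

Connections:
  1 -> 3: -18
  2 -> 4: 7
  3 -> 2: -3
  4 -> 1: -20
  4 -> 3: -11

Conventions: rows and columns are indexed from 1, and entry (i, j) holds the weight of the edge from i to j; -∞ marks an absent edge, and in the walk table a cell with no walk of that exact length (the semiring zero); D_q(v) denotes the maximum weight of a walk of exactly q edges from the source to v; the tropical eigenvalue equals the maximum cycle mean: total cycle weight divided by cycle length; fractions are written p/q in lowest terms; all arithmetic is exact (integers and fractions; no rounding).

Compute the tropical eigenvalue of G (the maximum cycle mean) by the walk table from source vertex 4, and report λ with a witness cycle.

q=0: [-∞, -∞, -∞, 0]
q=1: [-20, -∞, -11, -∞]
q=2: [-∞, -14, -38, -∞]
q=3: [-∞, -41, -∞, -7]
q=4: [-27, -∞, -18, -34]
Optimal cycle mean attained by: cycle 2->4->3->2, total 7 + (-11) + (-3), length 3.
Answer: λ = -7/3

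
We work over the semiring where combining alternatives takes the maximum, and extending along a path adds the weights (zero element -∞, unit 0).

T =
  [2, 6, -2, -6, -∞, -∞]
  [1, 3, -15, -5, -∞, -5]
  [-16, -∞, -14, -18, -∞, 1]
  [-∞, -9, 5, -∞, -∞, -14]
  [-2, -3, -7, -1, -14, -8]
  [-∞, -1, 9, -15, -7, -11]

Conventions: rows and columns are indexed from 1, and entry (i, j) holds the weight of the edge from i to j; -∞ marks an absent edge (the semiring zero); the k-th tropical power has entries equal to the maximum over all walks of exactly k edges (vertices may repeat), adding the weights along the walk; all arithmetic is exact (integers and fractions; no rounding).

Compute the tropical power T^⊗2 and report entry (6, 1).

T^⊗2:
  [7, 9, 0, 1, -∞, 1]
  [4, 7, 4, -2, -12, -2]
  [-14, 0, 10, -14, -6, -10]
  [-8, -6, -5, -13, -21, 6]
  [0, 4, 4, -8, -15, -6]
  [0, 2, -2, -6, -18, 10]
Key observation: the optimum is the walk 6->2->1, with weight (-1) + 1 = 0.
Optimal value attained by: walk 6->2->1.
Answer: (T^⊗2)[6][1] = 0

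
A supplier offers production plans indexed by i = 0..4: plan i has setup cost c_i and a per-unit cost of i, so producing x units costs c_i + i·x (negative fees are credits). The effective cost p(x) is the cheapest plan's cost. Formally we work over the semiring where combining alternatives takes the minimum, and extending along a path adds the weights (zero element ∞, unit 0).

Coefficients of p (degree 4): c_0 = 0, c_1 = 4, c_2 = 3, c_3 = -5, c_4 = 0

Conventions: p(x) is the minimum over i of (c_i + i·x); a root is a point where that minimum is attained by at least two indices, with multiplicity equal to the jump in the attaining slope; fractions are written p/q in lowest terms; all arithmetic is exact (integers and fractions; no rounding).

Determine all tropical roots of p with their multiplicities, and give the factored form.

hull edge (i=0, c=0) to (i=3, c=-5): slope -5/3, span 3
hull edge (i=3, c=-5) to (i=4, c=0): slope 5, span 1
Factored form: p(x) = 0 ⊗ (x ⊕ (-5)) ⊗ (x ⊕ 5/3) ⊗ (x ⊕ 5/3) ⊗ (x ⊕ 5/3)
Answer: roots = -5 (mult 1), 5/3 (mult 3)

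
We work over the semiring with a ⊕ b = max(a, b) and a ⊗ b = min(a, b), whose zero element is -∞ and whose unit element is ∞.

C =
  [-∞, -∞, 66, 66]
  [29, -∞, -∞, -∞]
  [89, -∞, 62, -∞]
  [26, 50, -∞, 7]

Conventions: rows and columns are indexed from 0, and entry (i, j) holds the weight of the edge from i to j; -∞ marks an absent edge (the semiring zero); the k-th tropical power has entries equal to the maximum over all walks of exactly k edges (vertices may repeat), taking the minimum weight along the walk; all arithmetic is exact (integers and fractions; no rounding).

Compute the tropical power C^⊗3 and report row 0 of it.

C^⊗2:
  [66, 50, 62, 7]
  [-∞, -∞, 29, 29]
  [62, -∞, 66, 66]
  [29, 7, 26, 26]
C^⊗3:
  [62, 7, 66, 66]
  [29, 29, 29, 7]
  [66, 50, 62, 62]
  [26, 26, 29, 29]
Answer: row 0 of C^⊗3 = [62, 7, 66, 66]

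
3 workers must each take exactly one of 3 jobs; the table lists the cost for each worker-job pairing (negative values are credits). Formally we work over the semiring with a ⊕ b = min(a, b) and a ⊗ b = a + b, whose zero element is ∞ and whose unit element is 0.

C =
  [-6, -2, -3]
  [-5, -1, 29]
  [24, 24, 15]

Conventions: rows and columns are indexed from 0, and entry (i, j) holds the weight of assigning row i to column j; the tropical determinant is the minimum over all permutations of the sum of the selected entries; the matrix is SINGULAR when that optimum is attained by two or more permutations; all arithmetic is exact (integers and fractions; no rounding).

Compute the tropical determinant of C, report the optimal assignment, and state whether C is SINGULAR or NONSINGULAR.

σ = (0, 1, 2): (-6) + (-1) + 15 = 8
σ = (0, 2, 1): (-6) + 29 + 24 = 47
σ = (1, 0, 2): (-2) + (-5) + 15 = 8
σ = (1, 2, 0): (-2) + 29 + 24 = 51
σ = (2, 0, 1): (-3) + (-5) + 24 = 16
σ = (2, 1, 0): (-3) + (-1) + 24 = 20
Optimal value attained by: σ = (0, 1, 2).
Answer: det⊕(C) = 8; verdict: SINGULAR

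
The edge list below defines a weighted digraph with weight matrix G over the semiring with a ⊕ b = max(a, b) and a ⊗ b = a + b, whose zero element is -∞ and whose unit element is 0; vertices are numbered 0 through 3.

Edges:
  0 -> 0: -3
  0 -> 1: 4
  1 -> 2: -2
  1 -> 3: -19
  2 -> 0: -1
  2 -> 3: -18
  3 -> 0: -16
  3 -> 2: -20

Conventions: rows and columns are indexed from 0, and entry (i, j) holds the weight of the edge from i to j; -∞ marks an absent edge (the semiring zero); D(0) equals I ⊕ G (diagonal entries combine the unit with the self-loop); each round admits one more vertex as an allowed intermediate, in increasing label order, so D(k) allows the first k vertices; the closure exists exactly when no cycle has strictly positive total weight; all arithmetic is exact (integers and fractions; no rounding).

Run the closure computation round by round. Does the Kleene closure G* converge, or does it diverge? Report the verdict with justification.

D(0):
  [0, 4, -∞, -∞]
  [-∞, 0, -2, -19]
  [-1, -∞, 0, -18]
  [-16, -∞, -20, 0]
D(1):
  [0, 4, -∞, -∞]
  [-∞, 0, -2, -19]
  [-1, 3, 0, -18]
  [-16, -12, -20, 0]
Detection: at round 2, diagonal entry (2, 2) turns strictly positive.
Key observation: the cycle 2->0->1->2 has total weight (-1) + 4 + (-2), which is strictly positive.
Answer: DIVERGES — positive cycle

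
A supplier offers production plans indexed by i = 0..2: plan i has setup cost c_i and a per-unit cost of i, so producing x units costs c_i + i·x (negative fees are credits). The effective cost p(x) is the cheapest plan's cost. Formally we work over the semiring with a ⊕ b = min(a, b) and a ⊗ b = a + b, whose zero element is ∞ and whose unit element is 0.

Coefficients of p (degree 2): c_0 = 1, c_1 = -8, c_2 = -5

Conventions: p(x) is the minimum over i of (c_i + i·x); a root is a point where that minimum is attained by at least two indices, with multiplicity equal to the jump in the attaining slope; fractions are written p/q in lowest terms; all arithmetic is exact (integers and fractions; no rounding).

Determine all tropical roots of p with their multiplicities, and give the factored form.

hull edge (i=0, c=1) to (i=1, c=-8): slope -9, span 1
hull edge (i=1, c=-8) to (i=2, c=-5): slope 3, span 1
Factored form: p(x) = -5 ⊗ (x ⊕ (-3)) ⊗ (x ⊕ 9)
Answer: roots = -3 (mult 1), 9 (mult 1)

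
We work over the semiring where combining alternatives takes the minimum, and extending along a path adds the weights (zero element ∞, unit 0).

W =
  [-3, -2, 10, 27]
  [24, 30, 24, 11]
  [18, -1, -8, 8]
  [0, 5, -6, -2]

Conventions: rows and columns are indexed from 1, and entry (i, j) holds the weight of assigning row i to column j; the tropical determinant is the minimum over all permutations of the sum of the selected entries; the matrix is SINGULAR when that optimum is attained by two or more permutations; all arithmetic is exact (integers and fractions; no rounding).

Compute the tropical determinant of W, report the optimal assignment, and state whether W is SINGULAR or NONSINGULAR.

σ = (1, 2, 3, 4): (-3) + 30 + (-8) + (-2) = 17
σ = (1, 2, 4, 3): (-3) + 30 + 8 + (-6) = 29
σ = (1, 3, 2, 4): (-3) + 24 + (-1) + (-2) = 18
σ = (1, 3, 4, 2): (-3) + 24 + 8 + 5 = 34
σ = (1, 4, 2, 3): (-3) + 11 + (-1) + (-6) = 1
σ = (1, 4, 3, 2): (-3) + 11 + (-8) + 5 = 5
σ = (2, 1, 3, 4): (-2) + 24 + (-8) + (-2) = 12
σ = (2, 1, 4, 3): (-2) + 24 + 8 + (-6) = 24
σ = (2, 3, 1, 4): (-2) + 24 + 18 + (-2) = 38
σ = (2, 3, 4, 1): (-2) + 24 + 8 + 0 = 30
σ = (2, 4, 1, 3): (-2) + 11 + 18 + (-6) = 21
σ = (2, 4, 3, 1): (-2) + 11 + (-8) + 0 = 1
σ = (3, 1, 2, 4): 10 + 24 + (-1) + (-2) = 31
σ = (3, 1, 4, 2): 10 + 24 + 8 + 5 = 47
σ = (3, 2, 1, 4): 10 + 30 + 18 + (-2) = 56
σ = (3, 2, 4, 1): 10 + 30 + 8 + 0 = 48
σ = (3, 4, 1, 2): 10 + 11 + 18 + 5 = 44
σ = (3, 4, 2, 1): 10 + 11 + (-1) + 0 = 20
σ = (4, 1, 2, 3): 27 + 24 + (-1) + (-6) = 44
σ = (4, 1, 3, 2): 27 + 24 + (-8) + 5 = 48
σ = (4, 2, 1, 3): 27 + 30 + 18 + (-6) = 69
σ = (4, 2, 3, 1): 27 + 30 + (-8) + 0 = 49
σ = (4, 3, 1, 2): 27 + 24 + 18 + 5 = 74
σ = (4, 3, 2, 1): 27 + 24 + (-1) + 0 = 50
Optimal value attained by: σ = (1, 4, 2, 3).
Answer: det⊕(W) = 1; verdict: SINGULAR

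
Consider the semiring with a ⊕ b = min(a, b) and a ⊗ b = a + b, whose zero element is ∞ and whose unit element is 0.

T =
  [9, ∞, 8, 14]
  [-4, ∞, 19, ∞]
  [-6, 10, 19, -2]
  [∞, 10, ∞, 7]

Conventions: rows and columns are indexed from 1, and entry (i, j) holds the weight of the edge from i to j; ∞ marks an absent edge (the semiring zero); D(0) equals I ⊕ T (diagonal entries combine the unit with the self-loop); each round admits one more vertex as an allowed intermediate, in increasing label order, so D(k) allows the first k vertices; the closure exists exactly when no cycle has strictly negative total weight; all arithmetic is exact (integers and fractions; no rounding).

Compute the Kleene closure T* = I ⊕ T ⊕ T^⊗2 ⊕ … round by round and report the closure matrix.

D(0):
  [0, ∞, 8, 14]
  [-4, 0, 19, ∞]
  [-6, 10, 0, -2]
  [∞, 10, ∞, 0]
D(1):
  [0, ∞, 8, 14]
  [-4, 0, 4, 10]
  [-6, 10, 0, -2]
  [∞, 10, ∞, 0]
D(2):
  [0, ∞, 8, 14]
  [-4, 0, 4, 10]
  [-6, 10, 0, -2]
  [6, 10, 14, 0]
D(3):
  [0, 18, 8, 6]
  [-4, 0, 4, 2]
  [-6, 10, 0, -2]
  [6, 10, 14, 0]
D(4):
  [0, 16, 8, 6]
  [-4, 0, 4, 2]
  [-6, 8, 0, -2]
  [6, 10, 14, 0]
Answer: T* = [[0, 16, 8, 6], [-4, 0, 4, 2], [-6, 8, 0, -2], [6, 10, 14, 0]]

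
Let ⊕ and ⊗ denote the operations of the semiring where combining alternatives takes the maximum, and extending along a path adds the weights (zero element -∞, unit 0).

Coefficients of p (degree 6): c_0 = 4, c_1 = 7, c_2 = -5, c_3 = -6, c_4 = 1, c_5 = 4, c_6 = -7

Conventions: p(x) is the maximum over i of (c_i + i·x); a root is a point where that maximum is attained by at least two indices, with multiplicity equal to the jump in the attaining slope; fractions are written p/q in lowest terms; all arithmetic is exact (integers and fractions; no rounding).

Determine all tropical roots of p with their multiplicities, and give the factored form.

hull edge (i=0, c=4) to (i=1, c=7): slope 3, span 1
hull edge (i=1, c=7) to (i=5, c=4): slope -3/4, span 4
hull edge (i=5, c=4) to (i=6, c=-7): slope -11, span 1
Factored form: p(x) = -7 ⊗ (x ⊕ (-3)) ⊗ (x ⊕ 3/4) ⊗ (x ⊕ 3/4) ⊗ (x ⊕ 3/4) ⊗ (x ⊕ 3/4) ⊗ (x ⊕ 11)
Answer: roots = -3 (mult 1), 3/4 (mult 4), 11 (mult 1)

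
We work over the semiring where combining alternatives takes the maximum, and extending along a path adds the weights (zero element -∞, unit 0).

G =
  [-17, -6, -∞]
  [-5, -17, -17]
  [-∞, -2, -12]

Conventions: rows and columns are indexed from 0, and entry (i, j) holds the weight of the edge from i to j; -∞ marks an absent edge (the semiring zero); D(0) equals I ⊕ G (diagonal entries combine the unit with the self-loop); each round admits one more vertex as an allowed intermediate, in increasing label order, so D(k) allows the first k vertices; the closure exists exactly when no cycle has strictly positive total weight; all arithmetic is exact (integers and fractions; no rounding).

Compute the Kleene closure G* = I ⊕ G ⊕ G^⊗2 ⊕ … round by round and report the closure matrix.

D(0):
  [0, -6, -∞]
  [-5, 0, -17]
  [-∞, -2, 0]
D(1):
  [0, -6, -∞]
  [-5, 0, -17]
  [-∞, -2, 0]
D(2):
  [0, -6, -23]
  [-5, 0, -17]
  [-7, -2, 0]
D(3):
  [0, -6, -23]
  [-5, 0, -17]
  [-7, -2, 0]
Answer: G* = [[0, -6, -23], [-5, 0, -17], [-7, -2, 0]]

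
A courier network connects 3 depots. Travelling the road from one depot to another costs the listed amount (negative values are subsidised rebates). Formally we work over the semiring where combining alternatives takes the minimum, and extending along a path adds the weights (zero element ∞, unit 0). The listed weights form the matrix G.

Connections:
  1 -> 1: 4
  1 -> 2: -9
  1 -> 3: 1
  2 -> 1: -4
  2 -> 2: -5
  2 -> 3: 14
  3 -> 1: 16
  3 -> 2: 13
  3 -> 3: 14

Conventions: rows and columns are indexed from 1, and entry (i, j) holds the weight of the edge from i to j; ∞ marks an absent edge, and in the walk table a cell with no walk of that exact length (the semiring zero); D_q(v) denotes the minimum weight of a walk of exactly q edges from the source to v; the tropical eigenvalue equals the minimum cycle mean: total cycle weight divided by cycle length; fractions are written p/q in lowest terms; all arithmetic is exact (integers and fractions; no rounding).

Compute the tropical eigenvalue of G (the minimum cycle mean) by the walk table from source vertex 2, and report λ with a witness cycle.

q=0: [∞, 0, ∞]
q=1: [-4, -5, 14]
q=2: [-9, -13, -3]
q=3: [-17, -18, -8]
Optimal cycle mean attained by: cycle 1->2->1, total (-9) + (-4), length 2.
Answer: λ = -13/2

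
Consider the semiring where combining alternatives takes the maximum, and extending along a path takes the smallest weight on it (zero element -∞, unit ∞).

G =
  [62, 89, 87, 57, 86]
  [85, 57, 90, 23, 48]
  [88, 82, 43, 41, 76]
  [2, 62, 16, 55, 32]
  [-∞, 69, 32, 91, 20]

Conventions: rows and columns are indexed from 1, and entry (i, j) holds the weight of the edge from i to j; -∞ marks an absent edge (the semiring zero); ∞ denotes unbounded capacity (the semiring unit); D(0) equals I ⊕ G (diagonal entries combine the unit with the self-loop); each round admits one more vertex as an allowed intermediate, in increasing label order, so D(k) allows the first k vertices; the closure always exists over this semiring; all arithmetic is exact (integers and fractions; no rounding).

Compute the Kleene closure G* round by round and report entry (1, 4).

D(0):
  [∞, 89, 87, 57, 86]
  [85, ∞, 90, 23, 48]
  [88, 82, ∞, 41, 76]
  [2, 62, 16, ∞, 32]
  [-∞, 69, 32, 91, ∞]
D(1):
  [∞, 89, 87, 57, 86]
  [85, ∞, 90, 57, 85]
  [88, 88, ∞, 57, 86]
  [2, 62, 16, ∞, 32]
  [-∞, 69, 32, 91, ∞]
D(2):
  [∞, 89, 89, 57, 86]
  [85, ∞, 90, 57, 85]
  [88, 88, ∞, 57, 86]
  [62, 62, 62, ∞, 62]
  [69, 69, 69, 91, ∞]
D(3):
  [∞, 89, 89, 57, 86]
  [88, ∞, 90, 57, 86]
  [88, 88, ∞, 57, 86]
  [62, 62, 62, ∞, 62]
  [69, 69, 69, 91, ∞]
D(4):
  [∞, 89, 89, 57, 86]
  [88, ∞, 90, 57, 86]
  [88, 88, ∞, 57, 86]
  [62, 62, 62, ∞, 62]
  [69, 69, 69, 91, ∞]
D(5):
  [∞, 89, 89, 86, 86]
  [88, ∞, 90, 86, 86]
  [88, 88, ∞, 86, 86]
  [62, 62, 62, ∞, 62]
  [69, 69, 69, 91, ∞]
Answer: G*[1][4] = 86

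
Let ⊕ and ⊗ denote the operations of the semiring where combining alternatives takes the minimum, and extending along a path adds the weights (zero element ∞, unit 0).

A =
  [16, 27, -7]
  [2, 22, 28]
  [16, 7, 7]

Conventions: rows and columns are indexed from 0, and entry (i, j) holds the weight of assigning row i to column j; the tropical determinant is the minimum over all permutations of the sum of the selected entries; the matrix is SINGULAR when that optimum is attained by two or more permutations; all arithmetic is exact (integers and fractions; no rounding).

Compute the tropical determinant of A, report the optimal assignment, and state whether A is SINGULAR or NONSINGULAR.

σ = (0, 1, 2): 16 + 22 + 7 = 45
σ = (0, 2, 1): 16 + 28 + 7 = 51
σ = (1, 0, 2): 27 + 2 + 7 = 36
σ = (1, 2, 0): 27 + 28 + 16 = 71
σ = (2, 0, 1): (-7) + 2 + 7 = 2
σ = (2, 1, 0): (-7) + 22 + 16 = 31
Optimal value attained by: σ = (2, 0, 1).
Answer: det⊕(A) = 2; verdict: NONSINGULAR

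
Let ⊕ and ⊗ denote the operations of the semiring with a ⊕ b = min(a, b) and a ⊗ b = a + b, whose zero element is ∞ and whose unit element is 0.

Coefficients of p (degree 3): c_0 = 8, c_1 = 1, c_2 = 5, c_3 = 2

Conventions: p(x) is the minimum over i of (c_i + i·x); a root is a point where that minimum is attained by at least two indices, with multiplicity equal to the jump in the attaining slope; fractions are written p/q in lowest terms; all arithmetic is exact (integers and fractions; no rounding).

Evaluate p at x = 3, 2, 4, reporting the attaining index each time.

p(3) = min(8+0·3=8, 1+1·3=4, 5+2·3=11, 2+3·3=11) = 4 (attained by i=1)
p(2) = min(8+0·2=8, 1+1·2=3, 5+2·2=9, 2+3·2=8) = 3 (attained by i=1)
p(4) = min(8+0·4=8, 1+1·4=5, 5+2·4=13, 2+3·4=14) = 5 (attained by i=1)
Answer: p(3) = 4; p(2) = 3; p(4) = 5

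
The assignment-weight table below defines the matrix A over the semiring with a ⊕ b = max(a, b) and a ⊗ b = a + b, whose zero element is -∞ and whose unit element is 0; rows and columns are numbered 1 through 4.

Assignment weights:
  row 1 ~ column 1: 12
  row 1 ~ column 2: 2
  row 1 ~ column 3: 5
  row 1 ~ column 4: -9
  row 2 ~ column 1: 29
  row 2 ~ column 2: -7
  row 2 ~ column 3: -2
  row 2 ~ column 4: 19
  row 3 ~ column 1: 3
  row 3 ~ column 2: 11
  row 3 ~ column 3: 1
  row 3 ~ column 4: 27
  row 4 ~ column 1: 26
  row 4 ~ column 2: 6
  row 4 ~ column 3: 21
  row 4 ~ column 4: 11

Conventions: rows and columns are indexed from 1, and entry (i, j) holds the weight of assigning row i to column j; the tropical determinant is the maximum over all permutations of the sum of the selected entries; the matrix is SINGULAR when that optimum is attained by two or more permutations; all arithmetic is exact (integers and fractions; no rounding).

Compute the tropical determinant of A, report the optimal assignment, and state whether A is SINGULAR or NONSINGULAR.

σ = (1, 2, 3, 4): 12 + (-7) + 1 + 11 = 17
σ = (1, 2, 4, 3): 12 + (-7) + 27 + 21 = 53
σ = (1, 3, 2, 4): 12 + (-2) + 11 + 11 = 32
σ = (1, 3, 4, 2): 12 + (-2) + 27 + 6 = 43
σ = (1, 4, 2, 3): 12 + 19 + 11 + 21 = 63
σ = (1, 4, 3, 2): 12 + 19 + 1 + 6 = 38
σ = (2, 1, 3, 4): 2 + 29 + 1 + 11 = 43
σ = (2, 1, 4, 3): 2 + 29 + 27 + 21 = 79
σ = (2, 3, 1, 4): 2 + (-2) + 3 + 11 = 14
σ = (2, 3, 4, 1): 2 + (-2) + 27 + 26 = 53
σ = (2, 4, 1, 3): 2 + 19 + 3 + 21 = 45
σ = (2, 4, 3, 1): 2 + 19 + 1 + 26 = 48
σ = (3, 1, 2, 4): 5 + 29 + 11 + 11 = 56
σ = (3, 1, 4, 2): 5 + 29 + 27 + 6 = 67
σ = (3, 2, 1, 4): 5 + (-7) + 3 + 11 = 12
σ = (3, 2, 4, 1): 5 + (-7) + 27 + 26 = 51
σ = (3, 4, 1, 2): 5 + 19 + 3 + 6 = 33
σ = (3, 4, 2, 1): 5 + 19 + 11 + 26 = 61
σ = (4, 1, 2, 3): (-9) + 29 + 11 + 21 = 52
σ = (4, 1, 3, 2): (-9) + 29 + 1 + 6 = 27
σ = (4, 2, 1, 3): (-9) + (-7) + 3 + 21 = 8
σ = (4, 2, 3, 1): (-9) + (-7) + 1 + 26 = 11
σ = (4, 3, 1, 2): (-9) + (-2) + 3 + 6 = -2
σ = (4, 3, 2, 1): (-9) + (-2) + 11 + 26 = 26
Optimal value attained by: σ = (2, 1, 4, 3).
Answer: det⊕(A) = 79; verdict: NONSINGULAR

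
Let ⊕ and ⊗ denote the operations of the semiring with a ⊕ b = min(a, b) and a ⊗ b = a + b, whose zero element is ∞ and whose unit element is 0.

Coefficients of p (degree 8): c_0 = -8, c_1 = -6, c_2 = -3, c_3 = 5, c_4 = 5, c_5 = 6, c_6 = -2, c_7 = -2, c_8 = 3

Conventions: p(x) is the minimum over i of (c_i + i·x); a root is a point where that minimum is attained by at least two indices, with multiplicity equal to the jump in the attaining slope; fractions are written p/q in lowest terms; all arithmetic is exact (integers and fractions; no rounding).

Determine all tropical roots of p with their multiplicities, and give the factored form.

hull edge (i=0, c=-8) to (i=7, c=-2): slope 6/7, span 7
hull edge (i=7, c=-2) to (i=8, c=3): slope 5, span 1
Factored form: p(x) = 3 ⊗ (x ⊕ (-5)) ⊗ (x ⊕ (-6/7)) ⊗ (x ⊕ (-6/7)) ⊗ (x ⊕ (-6/7)) ⊗ (x ⊕ (-6/7)) ⊗ (x ⊕ (-6/7)) ⊗ (x ⊕ (-6/7)) ⊗ (x ⊕ (-6/7))
Answer: roots = -5 (mult 1), -6/7 (mult 7)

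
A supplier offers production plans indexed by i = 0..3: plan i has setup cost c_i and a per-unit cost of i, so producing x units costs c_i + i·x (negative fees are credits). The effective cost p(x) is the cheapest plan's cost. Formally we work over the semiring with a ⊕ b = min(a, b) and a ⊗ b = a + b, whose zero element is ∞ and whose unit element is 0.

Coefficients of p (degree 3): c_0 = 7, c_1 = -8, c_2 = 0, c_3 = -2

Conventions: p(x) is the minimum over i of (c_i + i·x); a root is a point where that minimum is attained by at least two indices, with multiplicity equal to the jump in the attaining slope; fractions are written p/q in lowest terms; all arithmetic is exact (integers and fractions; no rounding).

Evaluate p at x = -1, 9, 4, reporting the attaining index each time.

p(-1) = min(7+0·(-1)=7, -8+1·(-1)=-9, 0+2·(-1)=-2, -2+3·(-1)=-5) = -9 (attained by i=1)
p(9) = min(7+0·9=7, -8+1·9=1, 0+2·9=18, -2+3·9=25) = 1 (attained by i=1)
p(4) = min(7+0·4=7, -8+1·4=-4, 0+2·4=8, -2+3·4=10) = -4 (attained by i=1)
Answer: p(-1) = -9; p(9) = 1; p(4) = -4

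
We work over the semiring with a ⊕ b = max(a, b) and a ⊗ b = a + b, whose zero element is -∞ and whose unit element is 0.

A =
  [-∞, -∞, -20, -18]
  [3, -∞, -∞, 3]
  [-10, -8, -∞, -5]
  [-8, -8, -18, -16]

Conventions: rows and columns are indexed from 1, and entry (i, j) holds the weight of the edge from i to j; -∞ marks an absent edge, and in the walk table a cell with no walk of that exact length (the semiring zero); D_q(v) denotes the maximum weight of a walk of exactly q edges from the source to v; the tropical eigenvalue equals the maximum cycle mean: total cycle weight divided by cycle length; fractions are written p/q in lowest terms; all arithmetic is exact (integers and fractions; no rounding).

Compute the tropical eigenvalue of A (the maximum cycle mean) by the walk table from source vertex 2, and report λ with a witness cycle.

q=0: [-∞, 0, -∞, -∞]
q=1: [3, -∞, -∞, 3]
q=2: [-5, -5, -15, -13]
q=3: [-2, -21, -25, -2]
q=4: [-10, -10, -20, -18]
Optimal cycle mean attained by: cycle 2->4->2, total 3 + (-8), length 2.
Answer: λ = -5/2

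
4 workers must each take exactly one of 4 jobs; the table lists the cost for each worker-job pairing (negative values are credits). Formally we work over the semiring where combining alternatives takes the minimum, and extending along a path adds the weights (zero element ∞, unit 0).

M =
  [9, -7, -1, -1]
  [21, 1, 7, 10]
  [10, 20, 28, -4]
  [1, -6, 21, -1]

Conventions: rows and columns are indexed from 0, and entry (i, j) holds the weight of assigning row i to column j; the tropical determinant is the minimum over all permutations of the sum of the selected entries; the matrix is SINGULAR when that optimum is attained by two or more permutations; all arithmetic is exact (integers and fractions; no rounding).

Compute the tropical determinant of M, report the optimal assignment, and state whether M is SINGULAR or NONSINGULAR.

σ = (0, 1, 2, 3): 9 + 1 + 28 + (-1) = 37
σ = (0, 1, 3, 2): 9 + 1 + (-4) + 21 = 27
σ = (0, 2, 1, 3): 9 + 7 + 20 + (-1) = 35
σ = (0, 2, 3, 1): 9 + 7 + (-4) + (-6) = 6
σ = (0, 3, 1, 2): 9 + 10 + 20 + 21 = 60
σ = (0, 3, 2, 1): 9 + 10 + 28 + (-6) = 41
σ = (1, 0, 2, 3): (-7) + 21 + 28 + (-1) = 41
σ = (1, 0, 3, 2): (-7) + 21 + (-4) + 21 = 31
σ = (1, 2, 0, 3): (-7) + 7 + 10 + (-1) = 9
σ = (1, 2, 3, 0): (-7) + 7 + (-4) + 1 = -3
σ = (1, 3, 0, 2): (-7) + 10 + 10 + 21 = 34
σ = (1, 3, 2, 0): (-7) + 10 + 28 + 1 = 32
σ = (2, 0, 1, 3): (-1) + 21 + 20 + (-1) = 39
σ = (2, 0, 3, 1): (-1) + 21 + (-4) + (-6) = 10
σ = (2, 1, 0, 3): (-1) + 1 + 10 + (-1) = 9
σ = (2, 1, 3, 0): (-1) + 1 + (-4) + 1 = -3
σ = (2, 3, 0, 1): (-1) + 10 + 10 + (-6) = 13
σ = (2, 3, 1, 0): (-1) + 10 + 20 + 1 = 30
σ = (3, 0, 1, 2): (-1) + 21 + 20 + 21 = 61
σ = (3, 0, 2, 1): (-1) + 21 + 28 + (-6) = 42
σ = (3, 1, 0, 2): (-1) + 1 + 10 + 21 = 31
σ = (3, 1, 2, 0): (-1) + 1 + 28 + 1 = 29
σ = (3, 2, 0, 1): (-1) + 7 + 10 + (-6) = 10
σ = (3, 2, 1, 0): (-1) + 7 + 20 + 1 = 27
Optimal value attained by: σ = (1, 2, 3, 0).
Answer: det⊕(M) = -3; verdict: SINGULAR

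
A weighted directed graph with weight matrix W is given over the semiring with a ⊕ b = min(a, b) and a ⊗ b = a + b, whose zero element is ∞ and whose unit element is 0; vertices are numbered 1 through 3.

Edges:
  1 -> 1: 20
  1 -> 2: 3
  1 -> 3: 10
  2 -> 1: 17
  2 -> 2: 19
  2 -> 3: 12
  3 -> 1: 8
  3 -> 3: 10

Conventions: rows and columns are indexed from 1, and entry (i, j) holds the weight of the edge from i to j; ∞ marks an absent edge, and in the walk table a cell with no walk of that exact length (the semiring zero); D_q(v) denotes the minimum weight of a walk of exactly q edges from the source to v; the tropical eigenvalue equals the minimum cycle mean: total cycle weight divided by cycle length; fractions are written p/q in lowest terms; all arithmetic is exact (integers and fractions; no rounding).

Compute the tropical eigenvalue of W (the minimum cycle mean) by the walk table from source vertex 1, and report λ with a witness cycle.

q=0: [0, ∞, ∞]
q=1: [20, 3, 10]
q=2: [18, 22, 15]
q=3: [23, 21, 25]
Optimal cycle mean attained by: cycle 1->2->3->1, total 3 + 12 + 8, length 3.
Answer: λ = 23/3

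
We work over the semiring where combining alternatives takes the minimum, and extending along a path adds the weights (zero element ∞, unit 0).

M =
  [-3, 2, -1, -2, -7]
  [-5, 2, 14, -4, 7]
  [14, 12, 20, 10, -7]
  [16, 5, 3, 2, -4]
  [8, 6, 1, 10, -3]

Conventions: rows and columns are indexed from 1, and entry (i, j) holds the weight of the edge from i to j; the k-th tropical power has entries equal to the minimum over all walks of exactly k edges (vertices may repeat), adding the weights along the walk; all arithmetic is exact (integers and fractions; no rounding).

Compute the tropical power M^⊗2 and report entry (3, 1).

M^⊗2:
  [-6, -1, -6, -5, -10]
  [-8, -3, -6, -7, -12]
  [1, -1, -6, 3, -10]
  [0, 2, -3, 1, -7]
  [1, 3, -2, 2, -6]
Key observation: the optimum is the walk 3->5->1, with weight (-7) + 8 = 1.
Optimal value attained by: walk 3->5->1.
Answer: (M^⊗2)[3][1] = 1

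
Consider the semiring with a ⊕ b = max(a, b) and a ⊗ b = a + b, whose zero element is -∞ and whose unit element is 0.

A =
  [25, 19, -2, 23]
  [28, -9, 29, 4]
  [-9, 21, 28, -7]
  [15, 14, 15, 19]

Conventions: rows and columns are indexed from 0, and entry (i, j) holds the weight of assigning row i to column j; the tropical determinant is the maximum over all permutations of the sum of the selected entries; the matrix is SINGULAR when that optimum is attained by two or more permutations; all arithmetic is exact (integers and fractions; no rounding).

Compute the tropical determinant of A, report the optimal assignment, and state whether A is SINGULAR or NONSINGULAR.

σ = (0, 1, 2, 3): 25 + (-9) + 28 + 19 = 63
σ = (0, 1, 3, 2): 25 + (-9) + (-7) + 15 = 24
σ = (0, 2, 1, 3): 25 + 29 + 21 + 19 = 94
σ = (0, 2, 3, 1): 25 + 29 + (-7) + 14 = 61
σ = (0, 3, 1, 2): 25 + 4 + 21 + 15 = 65
σ = (0, 3, 2, 1): 25 + 4 + 28 + 14 = 71
σ = (1, 0, 2, 3): 19 + 28 + 28 + 19 = 94
σ = (1, 0, 3, 2): 19 + 28 + (-7) + 15 = 55
σ = (1, 2, 0, 3): 19 + 29 + (-9) + 19 = 58
σ = (1, 2, 3, 0): 19 + 29 + (-7) + 15 = 56
σ = (1, 3, 0, 2): 19 + 4 + (-9) + 15 = 29
σ = (1, 3, 2, 0): 19 + 4 + 28 + 15 = 66
σ = (2, 0, 1, 3): (-2) + 28 + 21 + 19 = 66
σ = (2, 0, 3, 1): (-2) + 28 + (-7) + 14 = 33
σ = (2, 1, 0, 3): (-2) + (-9) + (-9) + 19 = -1
σ = (2, 1, 3, 0): (-2) + (-9) + (-7) + 15 = -3
σ = (2, 3, 0, 1): (-2) + 4 + (-9) + 14 = 7
σ = (2, 3, 1, 0): (-2) + 4 + 21 + 15 = 38
σ = (3, 0, 1, 2): 23 + 28 + 21 + 15 = 87
σ = (3, 0, 2, 1): 23 + 28 + 28 + 14 = 93
σ = (3, 1, 0, 2): 23 + (-9) + (-9) + 15 = 20
σ = (3, 1, 2, 0): 23 + (-9) + 28 + 15 = 57
σ = (3, 2, 0, 1): 23 + 29 + (-9) + 14 = 57
σ = (3, 2, 1, 0): 23 + 29 + 21 + 15 = 88
Optimal value attained by: σ = (0, 2, 1, 3).
Answer: det⊕(A) = 94; verdict: SINGULAR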